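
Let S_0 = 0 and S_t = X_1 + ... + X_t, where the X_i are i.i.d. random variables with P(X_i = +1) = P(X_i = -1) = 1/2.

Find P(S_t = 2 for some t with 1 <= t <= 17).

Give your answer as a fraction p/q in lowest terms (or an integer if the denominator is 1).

Answer: 20613/32768

Derivation:
Count via complement. Let g(t,s) = #length-t paths at position s with S_1..S_t all ≠ 2.
g(t,s) = g(t-1,s-1) + g(t-1,s+1) for s ≠ 2; g(t,2) = 0.
t=0: g(0,0)=1
t=1: g(1,-1)=1 g(1,1)=1
t=2: g(2,-2)=1 g(2,0)=2
t=3: g(3,-3)=1 g(3,-1)=3 g(3,1)=2
t=4: g(4,-4)=1 g(4,-2)=4 g(4,0)=5
t=5: g(5,-5)=1 g(5,-3)=5 g(5,-1)=9 g(5,1)=5
t=6: g(6,-6)=1 g(6,-4)=6 g(6,-2)=14 g(6,0)=14
t=7: g(7,-7)=1 g(7,-5)=7 g(7,-3)=20 g(7,-1)=28 g(7,1)=14
t=8: g(8,-8)=1 g(8,-6)=8 g(8,-4)=27 g(8,-2)=48 g(8,0)=42
t=9: g(9,-9)=1 g(9,-7)=9 g(9,-5)=35 g(9,-3)=75 g(9,-1)=90 g(9,1)=42
t=10: g(10,-10)=1 g(10,-8)=10 g(10,-6)=44 g(10,-4)=110 g(10,-2)=165 g(10,0)=132
t=11: g(11,-11)=1 g(11,-9)=11 g(11,-7)=54 g(11,-5)=154 g(11,-3)=275 g(11,-1)=297 g(11,1)=132
t=12: g(12,-12)=1 g(12,-10)=12 g(12,-8)=65 g(12,-6)=208 g(12,-4)=429 g(12,-2)=572 g(12,0)=429
t=13: g(13,-13)=1 g(13,-11)=13 g(13,-9)=77 g(13,-7)=273 g(13,-5)=637 g(13,-3)=1001 g(13,-1)=1001 g(13,1)=429
t=14: g(14,-14)=1 g(14,-12)=14 g(14,-10)=90 g(14,-8)=350 g(14,-6)=910 g(14,-4)=1638 g(14,-2)=2002 g(14,0)=1430
t=15: g(15,-15)=1 g(15,-13)=15 g(15,-11)=104 g(15,-9)=440 g(15,-7)=1260 g(15,-5)=2548 g(15,-3)=3640 g(15,-1)=3432 g(15,1)=1430
t=16: g(16,-16)=1 g(16,-14)=16 g(16,-12)=119 g(16,-10)=544 g(16,-8)=1700 g(16,-6)=3808 g(16,-4)=6188 g(16,-2)=7072 g(16,0)=4862
t=17: g(17,-17)=1 g(17,-15)=17 g(17,-13)=135 g(17,-11)=663 g(17,-9)=2244 g(17,-7)=5508 g(17,-5)=9996 g(17,-3)=13260 g(17,-1)=11934 g(17,1)=4862
Paths never hitting 2: Σ_s g(17,s) = 48620
Paths hitting 2: 2^17 - 48620 = 82452
P = 82452/131072 = 20613/32768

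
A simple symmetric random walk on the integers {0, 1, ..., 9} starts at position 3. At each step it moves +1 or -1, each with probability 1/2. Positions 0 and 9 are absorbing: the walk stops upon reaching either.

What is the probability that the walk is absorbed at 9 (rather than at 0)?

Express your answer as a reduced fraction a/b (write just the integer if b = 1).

Symmetric walk (p = 1/2): the harmonic-function argument gives P(hit 9 before 0 | start at 3) = a/N.
P = 3/9 = 1/3

Answer: 1/3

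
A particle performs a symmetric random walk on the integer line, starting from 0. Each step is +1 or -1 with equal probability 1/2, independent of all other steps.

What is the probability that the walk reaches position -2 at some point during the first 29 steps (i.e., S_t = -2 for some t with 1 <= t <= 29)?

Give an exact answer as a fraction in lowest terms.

Count via complement. Let g(t,s) = #length-t paths at position s with S_1..S_t all ≠ -2.
g(t,s) = g(t-1,s-1) + g(t-1,s+1) for s ≠ -2; g(t,-2) = 0.
t=0: g(0,0)=1
t=1: g(1,-1)=1 g(1,1)=1
t=2: g(2,0)=2 g(2,2)=1
t=3: g(3,-1)=2 g(3,1)=3 g(3,3)=1
t=4: g(4,0)=5 g(4,2)=4 g(4,4)=1
t=5: g(5,-1)=5 g(5,1)=9 g(5,3)=5 g(5,5)=1
t=6: g(6,0)=14 g(6,2)=14 g(6,4)=6 g(6,6)=1
t=7: g(7,-1)=14 g(7,1)=28 g(7,3)=20 g(7,5)=7 g(7,7)=1
t=8: g(8,0)=42 g(8,2)=48 g(8,4)=27 g(8,6)=8 g(8,8)=1
t=9: g(9,-1)=42 g(9,1)=90 g(9,3)=75 g(9,5)=35 g(9,7)=9 g(9,9)=1
t=10: g(10,0)=132 g(10,2)=165 g(10,4)=110 g(10,6)=44 g(10,8)=10 g(10,10)=1
t=11: g(11,-1)=132 g(11,1)=297 g(11,3)=275 g(11,5)=154 g(11,7)=54 g(11,9)=11 g(11,11)=1
t=12: g(12,0)=429 g(12,2)=572 g(12,4)=429 g(12,6)=208 g(12,8)=65 g(12,10)=12 g(12,12)=1
t=13: g(13,-1)=429 g(13,1)=1001 g(13,3)=1001 g(13,5)=637 g(13,7)=273 g(13,9)=77 g(13,11)=13 g(13,13)=1
t=14: g(14,0)=1430 g(14,2)=2002 g(14,4)=1638 g(14,6)=910 g(14,8)=350 g(14,10)=90 g(14,12)=14 g(14,14)=1
t=15: g(15,-1)=1430 g(15,1)=3432 g(15,3)=3640 g(15,5)=2548 g(15,7)=1260 g(15,9)=440 g(15,11)=104 g(15,13)=15 g(15,15)=1
t=16: g(16,0)=4862 g(16,2)=7072 g(16,4)=6188 g(16,6)=3808 g(16,8)=1700 g(16,10)=544 g(16,12)=119 g(16,14)=16 g(16,16)=1
t=17: g(17,-1)=4862 g(17,1)=11934 g(17,3)=13260 g(17,5)=9996 g(17,7)=5508 g(17,9)=2244 g(17,11)=663 g(17,13)=135 g(17,15)=17 g(17,17)=1
t=18: g(18,0)=16796 g(18,2)=25194 g(18,4)=23256 g(18,6)=15504 g(18,8)=7752 g(18,10)=2907 g(18,12)=798 g(18,14)=152 g(18,16)=18 g(18,18)=1
t=19: g(19,-1)=16796 g(19,1)=41990 g(19,3)=48450 g(19,5)=38760 g(19,7)=23256 g(19,9)=10659 g(19,11)=3705 g(19,13)=950 g(19,15)=170 g(19,17)=19 g(19,19)=1
t=20: g(20,0)=58786 g(20,2)=90440 g(20,4)=87210 g(20,6)=62016 g(20,8)=33915 g(20,10)=14364 g(20,12)=4655 g(20,14)=1120 g(20,16)=189 g(20,18)=20 g(20,20)=1
t=21: g(21,-1)=58786 g(21,1)=149226 g(21,3)=177650 g(21,5)=149226 g(21,7)=95931 g(21,9)=48279 g(21,11)=19019 g(21,13)=5775 g(21,15)=1309 g(21,17)=209 g(21,19)=21 g(21,21)=1
t=22: g(22,0)=208012 g(22,2)=326876 g(22,4)=326876 g(22,6)=245157 g(22,8)=144210 g(22,10)=67298 g(22,12)=24794 g(22,14)=7084 g(22,16)=1518 g(22,18)=230 g(22,20)=22 g(22,22)=1
t=23: g(23,-1)=208012 g(23,1)=534888 g(23,3)=653752 g(23,5)=572033 g(23,7)=389367 g(23,9)=211508 g(23,11)=92092 g(23,13)=31878 g(23,15)=8602 g(23,17)=1748 g(23,19)=252 g(23,21)=23 g(23,23)=1
t=24: g(24,0)=742900 g(24,2)=1188640 g(24,4)=1225785 g(24,6)=961400 g(24,8)=600875 g(24,10)=303600 g(24,12)=123970 g(24,14)=40480 g(24,16)=10350 g(24,18)=2000 g(24,20)=275 g(24,22)=24 g(24,24)=1
t=25: g(25,-1)=742900 g(25,1)=1931540 g(25,3)=2414425 g(25,5)=2187185 g(25,7)=1562275 g(25,9)=904475 g(25,11)=427570 g(25,13)=164450 g(25,15)=50830 g(25,17)=12350 g(25,19)=2275 g(25,21)=299 g(25,23)=25 g(25,25)=1
t=26: g(26,0)=2674440 g(26,2)=4345965 g(26,4)=4601610 g(26,6)=3749460 g(26,8)=2466750 g(26,10)=1332045 g(26,12)=592020 g(26,14)=215280 g(26,16)=63180 g(26,18)=14625 g(26,20)=2574 g(26,22)=324 g(26,24)=26 g(26,26)=1
t=27: g(27,-1)=2674440 g(27,1)=7020405 g(27,3)=8947575 g(27,5)=8351070 g(27,7)=6216210 g(27,9)=3798795 g(27,11)=1924065 g(27,13)=807300 g(27,15)=278460 g(27,17)=77805 g(27,19)=17199 g(27,21)=2898 g(27,23)=350 g(27,25)=27 g(27,27)=1
t=28: g(28,0)=9694845 g(28,2)=15967980 g(28,4)=17298645 g(28,6)=14567280 g(28,8)=10015005 g(28,10)=5722860 g(28,12)=2731365 g(28,14)=1085760 g(28,16)=356265 g(28,18)=95004 g(28,20)=20097 g(28,22)=3248 g(28,24)=377 g(28,26)=28 g(28,28)=1
t=29: g(29,-1)=9694845 g(29,1)=25662825 g(29,3)=33266625 g(29,5)=31865925 g(29,7)=24582285 g(29,9)=15737865 g(29,11)=8454225 g(29,13)=3817125 g(29,15)=1442025 g(29,17)=451269 g(29,19)=115101 g(29,21)=23345 g(29,23)=3625 g(29,25)=405 g(29,27)=29 g(29,29)=1
Paths never hitting -2: Σ_s g(29,s) = 155117520
Paths hitting -2: 2^29 - 155117520 = 381753392
P = 381753392/536870912 = 23859587/33554432

Answer: 23859587/33554432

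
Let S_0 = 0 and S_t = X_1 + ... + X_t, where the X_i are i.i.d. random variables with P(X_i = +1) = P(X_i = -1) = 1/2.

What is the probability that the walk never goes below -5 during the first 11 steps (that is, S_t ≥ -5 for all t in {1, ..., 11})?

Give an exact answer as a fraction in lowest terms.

Let f(t,s) = #length-t paths at position s with S_1..S_t all ≥ -5.
f(t,s) = f(t-1,s-1) + f(t-1,s+1) for s ≥ -5; f(t,s) = 0 for s < -5.
t=0: f(0,0)=1
t=1: f(1,-1)=1 f(1,1)=1
t=2: f(2,-2)=1 f(2,0)=2 f(2,2)=1
t=3: f(3,-3)=1 f(3,-1)=3 f(3,1)=3 f(3,3)=1
t=4: f(4,-4)=1 f(4,-2)=4 f(4,0)=6 f(4,2)=4 f(4,4)=1
t=5: f(5,-5)=1 f(5,-3)=5 f(5,-1)=10 f(5,1)=10 f(5,3)=5 f(5,5)=1
t=6: f(6,-4)=6 f(6,-2)=15 f(6,0)=20 f(6,2)=15 f(6,4)=6 f(6,6)=1
t=7: f(7,-5)=6 f(7,-3)=21 f(7,-1)=35 f(7,1)=35 f(7,3)=21 f(7,5)=7 f(7,7)=1
t=8: f(8,-4)=27 f(8,-2)=56 f(8,0)=70 f(8,2)=56 f(8,4)=28 f(8,6)=8 f(8,8)=1
t=9: f(9,-5)=27 f(9,-3)=83 f(9,-1)=126 f(9,1)=126 f(9,3)=84 f(9,5)=36 f(9,7)=9 f(9,9)=1
t=10: f(10,-4)=110 f(10,-2)=209 f(10,0)=252 f(10,2)=210 f(10,4)=120 f(10,6)=45 f(10,8)=10 f(10,10)=1
t=11: f(11,-5)=110 f(11,-3)=319 f(11,-1)=461 f(11,1)=462 f(11,3)=330 f(11,5)=165 f(11,7)=55 f(11,9)=11 f(11,11)=1
Σ_s f(11,s) = 1914
P = 1914/2048 = 957/1024

Answer: 957/1024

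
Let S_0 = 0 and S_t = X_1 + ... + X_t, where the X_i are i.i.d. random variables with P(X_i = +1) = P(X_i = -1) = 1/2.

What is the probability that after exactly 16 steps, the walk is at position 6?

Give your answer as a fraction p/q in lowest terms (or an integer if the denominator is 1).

To reach position 6 after 16 steps: need 11 steps of +1 and 5 of -1.
Favorable paths: C(16,11) = 4368
Total paths: 2^16 = 65536
P = 4368/65536 = 273/4096

Answer: 273/4096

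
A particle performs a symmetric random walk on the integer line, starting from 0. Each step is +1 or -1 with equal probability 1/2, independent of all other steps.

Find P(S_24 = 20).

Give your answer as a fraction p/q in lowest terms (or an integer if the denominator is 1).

Answer: 69/4194304

Derivation:
To reach position 20 after 24 steps: need 22 steps of +1 and 2 of -1.
Favorable paths: C(24,22) = 276
Total paths: 2^24 = 16777216
P = 276/16777216 = 69/4194304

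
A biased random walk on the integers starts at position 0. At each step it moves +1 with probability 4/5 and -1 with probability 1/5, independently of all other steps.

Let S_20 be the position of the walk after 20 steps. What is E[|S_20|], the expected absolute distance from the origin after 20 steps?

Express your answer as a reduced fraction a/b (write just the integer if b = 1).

Answer: 228933894746404/19073486328125

Derivation:
S_20 takes values m ≡ 0 (mod 2) with |m| ≤ 20; P(S_20=m) = C(20,(20+m)/2) · (4/5)^((20+m)/2) · (1/5)^((20-m)/2).
Distribution: P(S=-20)=1/95367431640625, P(S=-18)=16/19073486328125, P(S=-16)=608/19073486328125, P(S=-14)=14592/19073486328125, P(S=-12)=248064/19073486328125, P(S=-10)=15876096/95367431640625, P(S=-8)=31752192/19073486328125, P(S=-6)=254017536/19073486328125, P(S=-4)=1651113984/19073486328125, P(S=-2)=8805941248/19073486328125, P(S=0)=193730707456/95367431640625, P(S=2)=140895059968/19073486328125, P(S=4)=422685179904/19073486328125, P(S=6)=1040455827456/19073486328125, P(S=8)=2080911654912/19073486328125, P(S=10)=16647293239296/95367431640625, P(S=12)=4161823309824/19073486328125, P(S=14)=3917010173952/19073486328125, P(S=16)=2611340115968/19073486328125, P(S=18)=1099511627776/19073486328125, P(S=20)=1099511627776/95367431640625
E[|S_20|] = Σ_m |m|·P(S_20=m) = 228933894746404/19073486328125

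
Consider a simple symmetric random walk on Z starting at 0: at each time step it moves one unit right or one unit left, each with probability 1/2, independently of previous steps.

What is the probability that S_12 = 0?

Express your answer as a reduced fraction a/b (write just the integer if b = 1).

Answer: 231/1024

Derivation:
To return to 0 after 12 steps: need exactly 6 steps of +1 and 6 of -1.
Favorable paths: C(12,6) = 924
Total paths: 2^12 = 4096
P = 924/4096 = 231/1024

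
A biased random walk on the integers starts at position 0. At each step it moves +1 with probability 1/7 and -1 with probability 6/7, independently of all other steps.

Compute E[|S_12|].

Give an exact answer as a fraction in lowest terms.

S_12 takes values m ≡ 0 (mod 2) with |m| ≤ 12; P(S_12=m) = C(12,(12+m)/2) · (1/7)^((12+m)/2) · (6/7)^((12-m)/2).
Distribution: P(S=-12)=2176782336/13841287201, P(S=-10)=4353564672/13841287201, P(S=-8)=3990767616/13841287201, P(S=-6)=2217093120/13841287201, P(S=-4)=831409920/13841287201, P(S=-2)=221709312/13841287201, P(S=0)=6158592/1977326743, P(S=2)=6158592/13841287201, P(S=4)=641520/13841287201, P(S=6)=47520/13841287201, P(S=8)=2376/13841287201, P(S=10)=72/13841287201, P(S=12)=1/13841287201
E[|S_12|] = Σ_m |m|·P(S_12=m) = 16952854404/1977326743

Answer: 16952854404/1977326743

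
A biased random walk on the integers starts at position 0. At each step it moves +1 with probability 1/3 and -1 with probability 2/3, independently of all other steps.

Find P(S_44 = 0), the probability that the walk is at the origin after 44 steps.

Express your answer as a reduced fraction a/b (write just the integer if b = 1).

Answer: 2941743566642216960/328256967394537077627

Derivation:
To be at 0 after 44 steps: need exactly 22 steps of +1 and 22 of -1.
Number of such sequences: C(44,22) = 2104098963720
Each has probability (1/3)^22 · (2/3)^22 = 4194304/984770902183611232881
P = 2104098963720 · 4194304/984770902183611232881 = 2941743566642216960/328256967394537077627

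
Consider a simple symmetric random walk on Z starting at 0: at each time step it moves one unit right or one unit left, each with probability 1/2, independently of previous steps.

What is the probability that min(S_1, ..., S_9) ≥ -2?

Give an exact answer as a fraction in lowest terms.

Let f(t,s) = #length-t paths at position s with S_1..S_t all ≥ -2.
f(t,s) = f(t-1,s-1) + f(t-1,s+1) for s ≥ -2; f(t,s) = 0 for s < -2.
t=0: f(0,0)=1
t=1: f(1,-1)=1 f(1,1)=1
t=2: f(2,-2)=1 f(2,0)=2 f(2,2)=1
t=3: f(3,-1)=3 f(3,1)=3 f(3,3)=1
t=4: f(4,-2)=3 f(4,0)=6 f(4,2)=4 f(4,4)=1
t=5: f(5,-1)=9 f(5,1)=10 f(5,3)=5 f(5,5)=1
t=6: f(6,-2)=9 f(6,0)=19 f(6,2)=15 f(6,4)=6 f(6,6)=1
t=7: f(7,-1)=28 f(7,1)=34 f(7,3)=21 f(7,5)=7 f(7,7)=1
t=8: f(8,-2)=28 f(8,0)=62 f(8,2)=55 f(8,4)=28 f(8,6)=8 f(8,8)=1
t=9: f(9,-1)=90 f(9,1)=117 f(9,3)=83 f(9,5)=36 f(9,7)=9 f(9,9)=1
Σ_s f(9,s) = 336
P = 336/512 = 21/32

Answer: 21/32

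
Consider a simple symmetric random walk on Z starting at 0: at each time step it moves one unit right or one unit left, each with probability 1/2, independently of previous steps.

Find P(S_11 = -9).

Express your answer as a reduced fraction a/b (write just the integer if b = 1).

Answer: 11/2048

Derivation:
To reach position -9 after 11 steps: need 1 step of +1 and 10 of -1.
Favorable paths: C(11,1) = 11
Total paths: 2^11 = 2048
P = 11/2048 = 11/2048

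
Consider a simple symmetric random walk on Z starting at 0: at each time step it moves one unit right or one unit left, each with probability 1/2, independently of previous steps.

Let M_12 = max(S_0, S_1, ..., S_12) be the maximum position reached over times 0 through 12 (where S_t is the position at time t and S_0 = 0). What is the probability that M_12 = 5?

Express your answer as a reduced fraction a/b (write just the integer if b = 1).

Answer: 55/1024

Derivation:
Let M_12 = max(S_0,...,S_12). Use the reflection principle: for j ≥ 1, #{paths with M_12 ≥ j} = #{S_12 ≥ j} + #{S_12 ≥ j+1}.
By reflection, #{M_12 ≥ 5} = #{S_12 ≥ 5} + #{S_12 ≥ 6} = 299 + 299 = 598.
#{M_12 ≥ 6} = #{S_12 ≥ 6} + #{S_12 ≥ 7} = 299 + 79 = 378.
#{M_12 = 5} = 598 - 378 = 220.
P(M_12 = 5) = 220/4096 = 55/1024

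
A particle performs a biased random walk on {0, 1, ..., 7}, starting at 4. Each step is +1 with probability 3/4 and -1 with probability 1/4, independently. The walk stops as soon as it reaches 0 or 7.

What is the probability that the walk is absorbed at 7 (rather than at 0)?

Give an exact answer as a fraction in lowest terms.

Biased walk: p = 3/4, q = 1/4, r = q/p = 1/3
Gambler's ruin: P(hit 7 before 0 | start at 4) = (1 - r^a)/(1 - r^N)
r^4 = 1/81; r^7 = 1/2187
P = (1 - 1/81) / (1 - 1/2187) = 80/81 / 2186/2187 = 1080/1093

Answer: 1080/1093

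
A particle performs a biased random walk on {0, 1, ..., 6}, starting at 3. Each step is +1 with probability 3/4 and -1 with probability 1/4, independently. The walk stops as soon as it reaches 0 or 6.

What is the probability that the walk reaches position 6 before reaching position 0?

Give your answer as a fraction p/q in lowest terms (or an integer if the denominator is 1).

Biased walk: p = 3/4, q = 1/4, r = q/p = 1/3
Gambler's ruin: P(hit 6 before 0 | start at 3) = (1 - r^a)/(1 - r^N)
r^3 = 1/27; r^6 = 1/729
P = (1 - 1/27) / (1 - 1/729) = 26/27 / 728/729 = 27/28

Answer: 27/28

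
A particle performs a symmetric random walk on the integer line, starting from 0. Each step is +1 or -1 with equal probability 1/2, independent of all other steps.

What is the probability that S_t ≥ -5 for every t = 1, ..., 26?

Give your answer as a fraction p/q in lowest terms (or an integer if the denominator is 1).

Let f(t,s) = #length-t paths at position s with S_1..S_t all ≥ -5.
f(t,s) = f(t-1,s-1) + f(t-1,s+1) for s ≥ -5; f(t,s) = 0 for s < -5.
t=0: f(0,0)=1
t=1: f(1,-1)=1 f(1,1)=1
t=2: f(2,-2)=1 f(2,0)=2 f(2,2)=1
t=3: f(3,-3)=1 f(3,-1)=3 f(3,1)=3 f(3,3)=1
t=4: f(4,-4)=1 f(4,-2)=4 f(4,0)=6 f(4,2)=4 f(4,4)=1
t=5: f(5,-5)=1 f(5,-3)=5 f(5,-1)=10 f(5,1)=10 f(5,3)=5 f(5,5)=1
t=6: f(6,-4)=6 f(6,-2)=15 f(6,0)=20 f(6,2)=15 f(6,4)=6 f(6,6)=1
t=7: f(7,-5)=6 f(7,-3)=21 f(7,-1)=35 f(7,1)=35 f(7,3)=21 f(7,5)=7 f(7,7)=1
t=8: f(8,-4)=27 f(8,-2)=56 f(8,0)=70 f(8,2)=56 f(8,4)=28 f(8,6)=8 f(8,8)=1
t=9: f(9,-5)=27 f(9,-3)=83 f(9,-1)=126 f(9,1)=126 f(9,3)=84 f(9,5)=36 f(9,7)=9 f(9,9)=1
t=10: f(10,-4)=110 f(10,-2)=209 f(10,0)=252 f(10,2)=210 f(10,4)=120 f(10,6)=45 f(10,8)=10 f(10,10)=1
t=11: f(11,-5)=110 f(11,-3)=319 f(11,-1)=461 f(11,1)=462 f(11,3)=330 f(11,5)=165 f(11,7)=55 f(11,9)=11 f(11,11)=1
t=12: f(12,-4)=429 f(12,-2)=780 f(12,0)=923 f(12,2)=792 f(12,4)=495 f(12,6)=220 f(12,8)=66 f(12,10)=12 f(12,12)=1
t=13: f(13,-5)=429 f(13,-3)=1209 f(13,-1)=1703 f(13,1)=1715 f(13,3)=1287 f(13,5)=715 f(13,7)=286 f(13,9)=78 f(13,11)=13 f(13,13)=1
t=14: f(14,-4)=1638 f(14,-2)=2912 f(14,0)=3418 f(14,2)=3002 f(14,4)=2002 f(14,6)=1001 f(14,8)=364 f(14,10)=91 f(14,12)=14 f(14,14)=1
t=15: f(15,-5)=1638 f(15,-3)=4550 f(15,-1)=6330 f(15,1)=6420 f(15,3)=5004 f(15,5)=3003 f(15,7)=1365 f(15,9)=455 f(15,11)=105 f(15,13)=15 f(15,15)=1
t=16: f(16,-4)=6188 f(16,-2)=10880 f(16,0)=12750 f(16,2)=11424 f(16,4)=8007 f(16,6)=4368 f(16,8)=1820 f(16,10)=560 f(16,12)=120 f(16,14)=16 f(16,16)=1
t=17: f(17,-5)=6188 f(17,-3)=17068 f(17,-1)=23630 f(17,1)=24174 f(17,3)=19431 f(17,5)=12375 f(17,7)=6188 f(17,9)=2380 f(17,11)=680 f(17,13)=136 f(17,15)=17 f(17,17)=1
t=18: f(18,-4)=23256 f(18,-2)=40698 f(18,0)=47804 f(18,2)=43605 f(18,4)=31806 f(18,6)=18563 f(18,8)=8568 f(18,10)=3060 f(18,12)=816 f(18,14)=153 f(18,16)=18 f(18,18)=1
t=19: f(19,-5)=23256 f(19,-3)=63954 f(19,-1)=88502 f(19,1)=91409 f(19,3)=75411 f(19,5)=50369 f(19,7)=27131 f(19,9)=11628 f(19,11)=3876 f(19,13)=969 f(19,15)=171 f(19,17)=19 f(19,19)=1
t=20: f(20,-4)=87210 f(20,-2)=152456 f(20,0)=179911 f(20,2)=166820 f(20,4)=125780 f(20,6)=77500 f(20,8)=38759 f(20,10)=15504 f(20,12)=4845 f(20,14)=1140 f(20,16)=190 f(20,18)=20 f(20,20)=1
t=21: f(21,-5)=87210 f(21,-3)=239666 f(21,-1)=332367 f(21,1)=346731 f(21,3)=292600 f(21,5)=203280 f(21,7)=116259 f(21,9)=54263 f(21,11)=20349 f(21,13)=5985 f(21,15)=1330 f(21,17)=210 f(21,19)=21 f(21,21)=1
t=22: f(22,-4)=326876 f(22,-2)=572033 f(22,0)=679098 f(22,2)=639331 f(22,4)=495880 f(22,6)=319539 f(22,8)=170522 f(22,10)=74612 f(22,12)=26334 f(22,14)=7315 f(22,16)=1540 f(22,18)=231 f(22,20)=22 f(22,22)=1
t=23: f(23,-5)=326876 f(23,-3)=898909 f(23,-1)=1251131 f(23,1)=1318429 f(23,3)=1135211 f(23,5)=815419 f(23,7)=490061 f(23,9)=245134 f(23,11)=100946 f(23,13)=33649 f(23,15)=8855 f(23,17)=1771 f(23,19)=253 f(23,21)=23 f(23,23)=1
t=24: f(24,-4)=1225785 f(24,-2)=2150040 f(24,0)=2569560 f(24,2)=2453640 f(24,4)=1950630 f(24,6)=1305480 f(24,8)=735195 f(24,10)=346080 f(24,12)=134595 f(24,14)=42504 f(24,16)=10626 f(24,18)=2024 f(24,20)=276 f(24,22)=24 f(24,24)=1
t=25: f(25,-5)=1225785 f(25,-3)=3375825 f(25,-1)=4719600 f(25,1)=5023200 f(25,3)=4404270 f(25,5)=3256110 f(25,7)=2040675 f(25,9)=1081275 f(25,11)=480675 f(25,13)=177099 f(25,15)=53130 f(25,17)=12650 f(25,19)=2300 f(25,21)=300 f(25,23)=25 f(25,25)=1
t=26: f(26,-4)=4601610 f(26,-2)=8095425 f(26,0)=9742800 f(26,2)=9427470 f(26,4)=7660380 f(26,6)=5296785 f(26,8)=3121950 f(26,10)=1561950 f(26,12)=657774 f(26,14)=230229 f(26,16)=65780 f(26,18)=14950 f(26,20)=2600 f(26,22)=325 f(26,24)=26 f(26,26)=1
Σ_s f(26,s) = 50480055
P = 50480055/67108864 = 50480055/67108864

Answer: 50480055/67108864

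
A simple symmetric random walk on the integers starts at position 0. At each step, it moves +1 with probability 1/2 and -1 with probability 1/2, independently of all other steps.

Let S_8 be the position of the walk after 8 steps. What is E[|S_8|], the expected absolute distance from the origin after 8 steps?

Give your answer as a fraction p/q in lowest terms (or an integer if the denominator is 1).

Answer: 35/16

Derivation:
S_8 takes values m ≡ 0 (mod 2) with |m| ≤ 8; P(S_8=m) = C(8,(8+m)/2)/2^8.
Total paths: 2^8 = 256
Distribution: P(S=-8)=1/256, P(S=-6)=8/256, P(S=-4)=28/256, P(S=-2)=56/256, P(S=0)=70/256, P(S=2)=56/256, P(S=4)=28/256, P(S=6)=8/256, P(S=8)=1/256
E[|S_8|] = Σ_m |m|·P(S_8=m) = 560/256 = 35/16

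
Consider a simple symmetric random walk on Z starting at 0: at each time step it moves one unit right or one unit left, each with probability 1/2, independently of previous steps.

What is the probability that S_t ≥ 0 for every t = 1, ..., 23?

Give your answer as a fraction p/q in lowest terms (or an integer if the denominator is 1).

Answer: 676039/4194304

Derivation:
Let f(t,s) = #length-t paths at position s with S_1..S_t all ≥ 0.
f(t,s) = f(t-1,s-1) + f(t-1,s+1) for s ≥ 0; f(t,s) = 0 for s < 0.
t=0: f(0,0)=1
t=1: f(1,1)=1
t=2: f(2,0)=1 f(2,2)=1
t=3: f(3,1)=2 f(3,3)=1
t=4: f(4,0)=2 f(4,2)=3 f(4,4)=1
t=5: f(5,1)=5 f(5,3)=4 f(5,5)=1
t=6: f(6,0)=5 f(6,2)=9 f(6,4)=5 f(6,6)=1
t=7: f(7,1)=14 f(7,3)=14 f(7,5)=6 f(7,7)=1
t=8: f(8,0)=14 f(8,2)=28 f(8,4)=20 f(8,6)=7 f(8,8)=1
t=9: f(9,1)=42 f(9,3)=48 f(9,5)=27 f(9,7)=8 f(9,9)=1
t=10: f(10,0)=42 f(10,2)=90 f(10,4)=75 f(10,6)=35 f(10,8)=9 f(10,10)=1
t=11: f(11,1)=132 f(11,3)=165 f(11,5)=110 f(11,7)=44 f(11,9)=10 f(11,11)=1
t=12: f(12,0)=132 f(12,2)=297 f(12,4)=275 f(12,6)=154 f(12,8)=54 f(12,10)=11 f(12,12)=1
t=13: f(13,1)=429 f(13,3)=572 f(13,5)=429 f(13,7)=208 f(13,9)=65 f(13,11)=12 f(13,13)=1
t=14: f(14,0)=429 f(14,2)=1001 f(14,4)=1001 f(14,6)=637 f(14,8)=273 f(14,10)=77 f(14,12)=13 f(14,14)=1
t=15: f(15,1)=1430 f(15,3)=2002 f(15,5)=1638 f(15,7)=910 f(15,9)=350 f(15,11)=90 f(15,13)=14 f(15,15)=1
t=16: f(16,0)=1430 f(16,2)=3432 f(16,4)=3640 f(16,6)=2548 f(16,8)=1260 f(16,10)=440 f(16,12)=104 f(16,14)=15 f(16,16)=1
t=17: f(17,1)=4862 f(17,3)=7072 f(17,5)=6188 f(17,7)=3808 f(17,9)=1700 f(17,11)=544 f(17,13)=119 f(17,15)=16 f(17,17)=1
t=18: f(18,0)=4862 f(18,2)=11934 f(18,4)=13260 f(18,6)=9996 f(18,8)=5508 f(18,10)=2244 f(18,12)=663 f(18,14)=135 f(18,16)=17 f(18,18)=1
t=19: f(19,1)=16796 f(19,3)=25194 f(19,5)=23256 f(19,7)=15504 f(19,9)=7752 f(19,11)=2907 f(19,13)=798 f(19,15)=152 f(19,17)=18 f(19,19)=1
t=20: f(20,0)=16796 f(20,2)=41990 f(20,4)=48450 f(20,6)=38760 f(20,8)=23256 f(20,10)=10659 f(20,12)=3705 f(20,14)=950 f(20,16)=170 f(20,18)=19 f(20,20)=1
t=21: f(21,1)=58786 f(21,3)=90440 f(21,5)=87210 f(21,7)=62016 f(21,9)=33915 f(21,11)=14364 f(21,13)=4655 f(21,15)=1120 f(21,17)=189 f(21,19)=20 f(21,21)=1
t=22: f(22,0)=58786 f(22,2)=149226 f(22,4)=177650 f(22,6)=149226 f(22,8)=95931 f(22,10)=48279 f(22,12)=19019 f(22,14)=5775 f(22,16)=1309 f(22,18)=209 f(22,20)=21 f(22,22)=1
t=23: f(23,1)=208012 f(23,3)=326876 f(23,5)=326876 f(23,7)=245157 f(23,9)=144210 f(23,11)=67298 f(23,13)=24794 f(23,15)=7084 f(23,17)=1518 f(23,19)=230 f(23,21)=22 f(23,23)=1
Σ_s f(23,s) = 1352078
P = 1352078/8388608 = 676039/4194304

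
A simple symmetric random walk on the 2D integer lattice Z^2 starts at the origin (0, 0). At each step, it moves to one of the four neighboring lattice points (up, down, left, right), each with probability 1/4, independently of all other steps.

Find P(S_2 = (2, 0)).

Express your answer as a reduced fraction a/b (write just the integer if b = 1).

Answer: 1/16

Derivation:
Let h be the number of horizontal steps (so 2-h are vertical). To end at (2,0) need (h+2)/2 right-steps and ((2-h)+0)/2 up-steps.
Sum over h with 2 ≤ h ≤ 2, h ≡ 0 (mod 2), 2-h ≡ 0 (mod 2):
h=2: C(2,2)·C(2,2)·C(0,0) = 1·1·1 = 1
Total favorable: 1
Total paths: 4^2 = 16
P = 1/16 = 1/16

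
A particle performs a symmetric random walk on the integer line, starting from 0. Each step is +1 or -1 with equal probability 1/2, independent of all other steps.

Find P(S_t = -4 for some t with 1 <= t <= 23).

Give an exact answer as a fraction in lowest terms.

Count via complement. Let g(t,s) = #length-t paths at position s with S_1..S_t all ≠ -4.
g(t,s) = g(t-1,s-1) + g(t-1,s+1) for s ≠ -4; g(t,-4) = 0.
t=0: g(0,0)=1
t=1: g(1,-1)=1 g(1,1)=1
t=2: g(2,-2)=1 g(2,0)=2 g(2,2)=1
t=3: g(3,-3)=1 g(3,-1)=3 g(3,1)=3 g(3,3)=1
t=4: g(4,-2)=4 g(4,0)=6 g(4,2)=4 g(4,4)=1
t=5: g(5,-3)=4 g(5,-1)=10 g(5,1)=10 g(5,3)=5 g(5,5)=1
t=6: g(6,-2)=14 g(6,0)=20 g(6,2)=15 g(6,4)=6 g(6,6)=1
t=7: g(7,-3)=14 g(7,-1)=34 g(7,1)=35 g(7,3)=21 g(7,5)=7 g(7,7)=1
t=8: g(8,-2)=48 g(8,0)=69 g(8,2)=56 g(8,4)=28 g(8,6)=8 g(8,8)=1
t=9: g(9,-3)=48 g(9,-1)=117 g(9,1)=125 g(9,3)=84 g(9,5)=36 g(9,7)=9 g(9,9)=1
t=10: g(10,-2)=165 g(10,0)=242 g(10,2)=209 g(10,4)=120 g(10,6)=45 g(10,8)=10 g(10,10)=1
t=11: g(11,-3)=165 g(11,-1)=407 g(11,1)=451 g(11,3)=329 g(11,5)=165 g(11,7)=55 g(11,9)=11 g(11,11)=1
t=12: g(12,-2)=572 g(12,0)=858 g(12,2)=780 g(12,4)=494 g(12,6)=220 g(12,8)=66 g(12,10)=12 g(12,12)=1
t=13: g(13,-3)=572 g(13,-1)=1430 g(13,1)=1638 g(13,3)=1274 g(13,5)=714 g(13,7)=286 g(13,9)=78 g(13,11)=13 g(13,13)=1
t=14: g(14,-2)=2002 g(14,0)=3068 g(14,2)=2912 g(14,4)=1988 g(14,6)=1000 g(14,8)=364 g(14,10)=91 g(14,12)=14 g(14,14)=1
t=15: g(15,-3)=2002 g(15,-1)=5070 g(15,1)=5980 g(15,3)=4900 g(15,5)=2988 g(15,7)=1364 g(15,9)=455 g(15,11)=105 g(15,13)=15 g(15,15)=1
t=16: g(16,-2)=7072 g(16,0)=11050 g(16,2)=10880 g(16,4)=7888 g(16,6)=4352 g(16,8)=1819 g(16,10)=560 g(16,12)=120 g(16,14)=16 g(16,16)=1
t=17: g(17,-3)=7072 g(17,-1)=18122 g(17,1)=21930 g(17,3)=18768 g(17,5)=12240 g(17,7)=6171 g(17,9)=2379 g(17,11)=680 g(17,13)=136 g(17,15)=17 g(17,17)=1
t=18: g(18,-2)=25194 g(18,0)=40052 g(18,2)=40698 g(18,4)=31008 g(18,6)=18411 g(18,8)=8550 g(18,10)=3059 g(18,12)=816 g(18,14)=153 g(18,16)=18 g(18,18)=1
t=19: g(19,-3)=25194 g(19,-1)=65246 g(19,1)=80750 g(19,3)=71706 g(19,5)=49419 g(19,7)=26961 g(19,9)=11609 g(19,11)=3875 g(19,13)=969 g(19,15)=171 g(19,17)=19 g(19,19)=1
t=20: g(20,-2)=90440 g(20,0)=145996 g(20,2)=152456 g(20,4)=121125 g(20,6)=76380 g(20,8)=38570 g(20,10)=15484 g(20,12)=4844 g(20,14)=1140 g(20,16)=190 g(20,18)=20 g(20,20)=1
t=21: g(21,-3)=90440 g(21,-1)=236436 g(21,1)=298452 g(21,3)=273581 g(21,5)=197505 g(21,7)=114950 g(21,9)=54054 g(21,11)=20328 g(21,13)=5984 g(21,15)=1330 g(21,17)=210 g(21,19)=21 g(21,21)=1
t=22: g(22,-2)=326876 g(22,0)=534888 g(22,2)=572033 g(22,4)=471086 g(22,6)=312455 g(22,8)=169004 g(22,10)=74382 g(22,12)=26312 g(22,14)=7314 g(22,16)=1540 g(22,18)=231 g(22,20)=22 g(22,22)=1
t=23: g(23,-3)=326876 g(23,-1)=861764 g(23,1)=1106921 g(23,3)=1043119 g(23,5)=783541 g(23,7)=481459 g(23,9)=243386 g(23,11)=100694 g(23,13)=33626 g(23,15)=8854 g(23,17)=1771 g(23,19)=253 g(23,21)=23 g(23,23)=1
Paths never hitting -4: Σ_s g(23,s) = 4992288
Paths hitting -4: 2^23 - 4992288 = 3396320
P = 3396320/8388608 = 106135/262144

Answer: 106135/262144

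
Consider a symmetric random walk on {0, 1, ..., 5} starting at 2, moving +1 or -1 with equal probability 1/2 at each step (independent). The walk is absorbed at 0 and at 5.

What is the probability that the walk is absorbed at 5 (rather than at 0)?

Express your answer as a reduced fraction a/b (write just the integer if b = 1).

Symmetric walk (p = 1/2): the harmonic-function argument gives P(hit 5 before 0 | start at 2) = a/N.
P = 2/5 = 2/5

Answer: 2/5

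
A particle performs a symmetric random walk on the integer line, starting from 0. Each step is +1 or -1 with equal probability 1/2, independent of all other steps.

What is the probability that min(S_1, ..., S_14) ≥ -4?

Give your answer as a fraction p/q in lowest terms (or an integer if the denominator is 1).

Answer: 6721/8192

Derivation:
Let f(t,s) = #length-t paths at position s with S_1..S_t all ≥ -4.
f(t,s) = f(t-1,s-1) + f(t-1,s+1) for s ≥ -4; f(t,s) = 0 for s < -4.
t=0: f(0,0)=1
t=1: f(1,-1)=1 f(1,1)=1
t=2: f(2,-2)=1 f(2,0)=2 f(2,2)=1
t=3: f(3,-3)=1 f(3,-1)=3 f(3,1)=3 f(3,3)=1
t=4: f(4,-4)=1 f(4,-2)=4 f(4,0)=6 f(4,2)=4 f(4,4)=1
t=5: f(5,-3)=5 f(5,-1)=10 f(5,1)=10 f(5,3)=5 f(5,5)=1
t=6: f(6,-4)=5 f(6,-2)=15 f(6,0)=20 f(6,2)=15 f(6,4)=6 f(6,6)=1
t=7: f(7,-3)=20 f(7,-1)=35 f(7,1)=35 f(7,3)=21 f(7,5)=7 f(7,7)=1
t=8: f(8,-4)=20 f(8,-2)=55 f(8,0)=70 f(8,2)=56 f(8,4)=28 f(8,6)=8 f(8,8)=1
t=9: f(9,-3)=75 f(9,-1)=125 f(9,1)=126 f(9,3)=84 f(9,5)=36 f(9,7)=9 f(9,9)=1
t=10: f(10,-4)=75 f(10,-2)=200 f(10,0)=251 f(10,2)=210 f(10,4)=120 f(10,6)=45 f(10,8)=10 f(10,10)=1
t=11: f(11,-3)=275 f(11,-1)=451 f(11,1)=461 f(11,3)=330 f(11,5)=165 f(11,7)=55 f(11,9)=11 f(11,11)=1
t=12: f(12,-4)=275 f(12,-2)=726 f(12,0)=912 f(12,2)=791 f(12,4)=495 f(12,6)=220 f(12,8)=66 f(12,10)=12 f(12,12)=1
t=13: f(13,-3)=1001 f(13,-1)=1638 f(13,1)=1703 f(13,3)=1286 f(13,5)=715 f(13,7)=286 f(13,9)=78 f(13,11)=13 f(13,13)=1
t=14: f(14,-4)=1001 f(14,-2)=2639 f(14,0)=3341 f(14,2)=2989 f(14,4)=2001 f(14,6)=1001 f(14,8)=364 f(14,10)=91 f(14,12)=14 f(14,14)=1
Σ_s f(14,s) = 13442
P = 13442/16384 = 6721/8192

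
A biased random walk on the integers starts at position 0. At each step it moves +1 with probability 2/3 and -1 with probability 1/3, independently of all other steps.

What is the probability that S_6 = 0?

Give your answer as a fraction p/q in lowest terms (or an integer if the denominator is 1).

To be at 0 after 6 steps: need exactly 3 steps of +1 and 3 of -1.
Number of such sequences: C(6,3) = 20
Each has probability (2/3)^3 · (1/3)^3 = 8/729
P = 20 · 8/729 = 160/729

Answer: 160/729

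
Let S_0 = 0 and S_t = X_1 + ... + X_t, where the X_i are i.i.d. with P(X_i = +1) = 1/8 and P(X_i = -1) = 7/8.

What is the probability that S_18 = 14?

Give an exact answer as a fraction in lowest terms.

To reach position 14 after 18 steps: need 16 steps of +1 and 2 steps of -1.
Number of such sequences: C(18,16) = 153
Each has probability (1/8)^16 · (7/8)^2 = 49/18014398509481984
P = 153 · 49/18014398509481984 = 7497/18014398509481984

Answer: 7497/18014398509481984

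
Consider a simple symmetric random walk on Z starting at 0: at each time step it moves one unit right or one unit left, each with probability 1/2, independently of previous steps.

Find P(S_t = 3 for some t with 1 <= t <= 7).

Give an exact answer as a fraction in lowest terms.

Answer: 37/128

Derivation:
Count via complement. Let g(t,s) = #length-t paths at position s with S_1..S_t all ≠ 3.
g(t,s) = g(t-1,s-1) + g(t-1,s+1) for s ≠ 3; g(t,3) = 0.
t=0: g(0,0)=1
t=1: g(1,-1)=1 g(1,1)=1
t=2: g(2,-2)=1 g(2,0)=2 g(2,2)=1
t=3: g(3,-3)=1 g(3,-1)=3 g(3,1)=3
t=4: g(4,-4)=1 g(4,-2)=4 g(4,0)=6 g(4,2)=3
t=5: g(5,-5)=1 g(5,-3)=5 g(5,-1)=10 g(5,1)=9
t=6: g(6,-6)=1 g(6,-4)=6 g(6,-2)=15 g(6,0)=19 g(6,2)=9
t=7: g(7,-7)=1 g(7,-5)=7 g(7,-3)=21 g(7,-1)=34 g(7,1)=28
Paths never hitting 3: Σ_s g(7,s) = 91
Paths hitting 3: 2^7 - 91 = 37
P = 37/128 = 37/128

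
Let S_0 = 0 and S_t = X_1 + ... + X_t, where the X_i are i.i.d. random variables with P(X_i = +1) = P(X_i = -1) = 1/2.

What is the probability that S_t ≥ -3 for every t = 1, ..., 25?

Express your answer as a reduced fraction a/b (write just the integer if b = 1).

Let f(t,s) = #length-t paths at position s with S_1..S_t all ≥ -3.
f(t,s) = f(t-1,s-1) + f(t-1,s+1) for s ≥ -3; f(t,s) = 0 for s < -3.
t=0: f(0,0)=1
t=1: f(1,-1)=1 f(1,1)=1
t=2: f(2,-2)=1 f(2,0)=2 f(2,2)=1
t=3: f(3,-3)=1 f(3,-1)=3 f(3,1)=3 f(3,3)=1
t=4: f(4,-2)=4 f(4,0)=6 f(4,2)=4 f(4,4)=1
t=5: f(5,-3)=4 f(5,-1)=10 f(5,1)=10 f(5,3)=5 f(5,5)=1
t=6: f(6,-2)=14 f(6,0)=20 f(6,2)=15 f(6,4)=6 f(6,6)=1
t=7: f(7,-3)=14 f(7,-1)=34 f(7,1)=35 f(7,3)=21 f(7,5)=7 f(7,7)=1
t=8: f(8,-2)=48 f(8,0)=69 f(8,2)=56 f(8,4)=28 f(8,6)=8 f(8,8)=1
t=9: f(9,-3)=48 f(9,-1)=117 f(9,1)=125 f(9,3)=84 f(9,5)=36 f(9,7)=9 f(9,9)=1
t=10: f(10,-2)=165 f(10,0)=242 f(10,2)=209 f(10,4)=120 f(10,6)=45 f(10,8)=10 f(10,10)=1
t=11: f(11,-3)=165 f(11,-1)=407 f(11,1)=451 f(11,3)=329 f(11,5)=165 f(11,7)=55 f(11,9)=11 f(11,11)=1
t=12: f(12,-2)=572 f(12,0)=858 f(12,2)=780 f(12,4)=494 f(12,6)=220 f(12,8)=66 f(12,10)=12 f(12,12)=1
t=13: f(13,-3)=572 f(13,-1)=1430 f(13,1)=1638 f(13,3)=1274 f(13,5)=714 f(13,7)=286 f(13,9)=78 f(13,11)=13 f(13,13)=1
t=14: f(14,-2)=2002 f(14,0)=3068 f(14,2)=2912 f(14,4)=1988 f(14,6)=1000 f(14,8)=364 f(14,10)=91 f(14,12)=14 f(14,14)=1
t=15: f(15,-3)=2002 f(15,-1)=5070 f(15,1)=5980 f(15,3)=4900 f(15,5)=2988 f(15,7)=1364 f(15,9)=455 f(15,11)=105 f(15,13)=15 f(15,15)=1
t=16: f(16,-2)=7072 f(16,0)=11050 f(16,2)=10880 f(16,4)=7888 f(16,6)=4352 f(16,8)=1819 f(16,10)=560 f(16,12)=120 f(16,14)=16 f(16,16)=1
t=17: f(17,-3)=7072 f(17,-1)=18122 f(17,1)=21930 f(17,3)=18768 f(17,5)=12240 f(17,7)=6171 f(17,9)=2379 f(17,11)=680 f(17,13)=136 f(17,15)=17 f(17,17)=1
t=18: f(18,-2)=25194 f(18,0)=40052 f(18,2)=40698 f(18,4)=31008 f(18,6)=18411 f(18,8)=8550 f(18,10)=3059 f(18,12)=816 f(18,14)=153 f(18,16)=18 f(18,18)=1
t=19: f(19,-3)=25194 f(19,-1)=65246 f(19,1)=80750 f(19,3)=71706 f(19,5)=49419 f(19,7)=26961 f(19,9)=11609 f(19,11)=3875 f(19,13)=969 f(19,15)=171 f(19,17)=19 f(19,19)=1
t=20: f(20,-2)=90440 f(20,0)=145996 f(20,2)=152456 f(20,4)=121125 f(20,6)=76380 f(20,8)=38570 f(20,10)=15484 f(20,12)=4844 f(20,14)=1140 f(20,16)=190 f(20,18)=20 f(20,20)=1
t=21: f(21,-3)=90440 f(21,-1)=236436 f(21,1)=298452 f(21,3)=273581 f(21,5)=197505 f(21,7)=114950 f(21,9)=54054 f(21,11)=20328 f(21,13)=5984 f(21,15)=1330 f(21,17)=210 f(21,19)=21 f(21,21)=1
t=22: f(22,-2)=326876 f(22,0)=534888 f(22,2)=572033 f(22,4)=471086 f(22,6)=312455 f(22,8)=169004 f(22,10)=74382 f(22,12)=26312 f(22,14)=7314 f(22,16)=1540 f(22,18)=231 f(22,20)=22 f(22,22)=1
t=23: f(23,-3)=326876 f(23,-1)=861764 f(23,1)=1106921 f(23,3)=1043119 f(23,5)=783541 f(23,7)=481459 f(23,9)=243386 f(23,11)=100694 f(23,13)=33626 f(23,15)=8854 f(23,17)=1771 f(23,19)=253 f(23,21)=23 f(23,23)=1
t=24: f(24,-2)=1188640 f(24,0)=1968685 f(24,2)=2150040 f(24,4)=1826660 f(24,6)=1265000 f(24,8)=724845 f(24,10)=344080 f(24,12)=134320 f(24,14)=42480 f(24,16)=10625 f(24,18)=2024 f(24,20)=276 f(24,22)=24 f(24,24)=1
t=25: f(25,-3)=1188640 f(25,-1)=3157325 f(25,1)=4118725 f(25,3)=3976700 f(25,5)=3091660 f(25,7)=1989845 f(25,9)=1068925 f(25,11)=478400 f(25,13)=176800 f(25,15)=53105 f(25,17)=12649 f(25,19)=2300 f(25,21)=300 f(25,23)=25 f(25,25)=1
Σ_s f(25,s) = 19315400
P = 19315400/33554432 = 2414425/4194304

Answer: 2414425/4194304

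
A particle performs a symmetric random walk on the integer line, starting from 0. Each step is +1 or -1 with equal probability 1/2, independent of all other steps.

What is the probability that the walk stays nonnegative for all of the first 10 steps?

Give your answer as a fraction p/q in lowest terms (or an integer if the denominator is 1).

Answer: 63/256

Derivation:
Let f(t,s) = #length-t paths at position s with S_1..S_t all ≥ 0.
f(t,s) = f(t-1,s-1) + f(t-1,s+1) for s ≥ 0; f(t,s) = 0 for s < 0.
t=0: f(0,0)=1
t=1: f(1,1)=1
t=2: f(2,0)=1 f(2,2)=1
t=3: f(3,1)=2 f(3,3)=1
t=4: f(4,0)=2 f(4,2)=3 f(4,4)=1
t=5: f(5,1)=5 f(5,3)=4 f(5,5)=1
t=6: f(6,0)=5 f(6,2)=9 f(6,4)=5 f(6,6)=1
t=7: f(7,1)=14 f(7,3)=14 f(7,5)=6 f(7,7)=1
t=8: f(8,0)=14 f(8,2)=28 f(8,4)=20 f(8,6)=7 f(8,8)=1
t=9: f(9,1)=42 f(9,3)=48 f(9,5)=27 f(9,7)=8 f(9,9)=1
t=10: f(10,0)=42 f(10,2)=90 f(10,4)=75 f(10,6)=35 f(10,8)=9 f(10,10)=1
Σ_s f(10,s) = 252
P = 252/1024 = 63/256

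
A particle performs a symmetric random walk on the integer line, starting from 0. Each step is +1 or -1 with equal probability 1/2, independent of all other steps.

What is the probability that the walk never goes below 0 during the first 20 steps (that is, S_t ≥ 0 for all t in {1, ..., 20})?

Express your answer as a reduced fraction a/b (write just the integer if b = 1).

Answer: 46189/262144

Derivation:
Let f(t,s) = #length-t paths at position s with S_1..S_t all ≥ 0.
f(t,s) = f(t-1,s-1) + f(t-1,s+1) for s ≥ 0; f(t,s) = 0 for s < 0.
t=0: f(0,0)=1
t=1: f(1,1)=1
t=2: f(2,0)=1 f(2,2)=1
t=3: f(3,1)=2 f(3,3)=1
t=4: f(4,0)=2 f(4,2)=3 f(4,4)=1
t=5: f(5,1)=5 f(5,3)=4 f(5,5)=1
t=6: f(6,0)=5 f(6,2)=9 f(6,4)=5 f(6,6)=1
t=7: f(7,1)=14 f(7,3)=14 f(7,5)=6 f(7,7)=1
t=8: f(8,0)=14 f(8,2)=28 f(8,4)=20 f(8,6)=7 f(8,8)=1
t=9: f(9,1)=42 f(9,3)=48 f(9,5)=27 f(9,7)=8 f(9,9)=1
t=10: f(10,0)=42 f(10,2)=90 f(10,4)=75 f(10,6)=35 f(10,8)=9 f(10,10)=1
t=11: f(11,1)=132 f(11,3)=165 f(11,5)=110 f(11,7)=44 f(11,9)=10 f(11,11)=1
t=12: f(12,0)=132 f(12,2)=297 f(12,4)=275 f(12,6)=154 f(12,8)=54 f(12,10)=11 f(12,12)=1
t=13: f(13,1)=429 f(13,3)=572 f(13,5)=429 f(13,7)=208 f(13,9)=65 f(13,11)=12 f(13,13)=1
t=14: f(14,0)=429 f(14,2)=1001 f(14,4)=1001 f(14,6)=637 f(14,8)=273 f(14,10)=77 f(14,12)=13 f(14,14)=1
t=15: f(15,1)=1430 f(15,3)=2002 f(15,5)=1638 f(15,7)=910 f(15,9)=350 f(15,11)=90 f(15,13)=14 f(15,15)=1
t=16: f(16,0)=1430 f(16,2)=3432 f(16,4)=3640 f(16,6)=2548 f(16,8)=1260 f(16,10)=440 f(16,12)=104 f(16,14)=15 f(16,16)=1
t=17: f(17,1)=4862 f(17,3)=7072 f(17,5)=6188 f(17,7)=3808 f(17,9)=1700 f(17,11)=544 f(17,13)=119 f(17,15)=16 f(17,17)=1
t=18: f(18,0)=4862 f(18,2)=11934 f(18,4)=13260 f(18,6)=9996 f(18,8)=5508 f(18,10)=2244 f(18,12)=663 f(18,14)=135 f(18,16)=17 f(18,18)=1
t=19: f(19,1)=16796 f(19,3)=25194 f(19,5)=23256 f(19,7)=15504 f(19,9)=7752 f(19,11)=2907 f(19,13)=798 f(19,15)=152 f(19,17)=18 f(19,19)=1
t=20: f(20,0)=16796 f(20,2)=41990 f(20,4)=48450 f(20,6)=38760 f(20,8)=23256 f(20,10)=10659 f(20,12)=3705 f(20,14)=950 f(20,16)=170 f(20,18)=19 f(20,20)=1
Σ_s f(20,s) = 184756
P = 184756/1048576 = 46189/262144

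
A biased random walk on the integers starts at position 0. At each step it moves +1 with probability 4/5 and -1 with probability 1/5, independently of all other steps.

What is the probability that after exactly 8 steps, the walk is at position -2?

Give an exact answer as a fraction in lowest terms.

Answer: 3584/390625

Derivation:
To reach position -2 after 8 steps: need 3 steps of +1 and 5 steps of -1.
Number of such sequences: C(8,3) = 56
Each has probability (4/5)^3 · (1/5)^5 = 64/390625
P = 56 · 64/390625 = 3584/390625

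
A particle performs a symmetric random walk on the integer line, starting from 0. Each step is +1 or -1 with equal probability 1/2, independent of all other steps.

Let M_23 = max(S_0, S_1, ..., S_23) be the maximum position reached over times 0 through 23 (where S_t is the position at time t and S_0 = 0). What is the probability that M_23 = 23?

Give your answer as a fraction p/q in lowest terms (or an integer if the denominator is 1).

Answer: 1/8388608

Derivation:
Let M_23 = max(S_0,...,S_23). Use the reflection principle: for j ≥ 1, #{paths with M_23 ≥ j} = #{S_23 ≥ j} + #{S_23 ≥ j+1}.
By reflection, #{M_23 ≥ 23} = #{S_23 ≥ 23} + #{S_23 ≥ 24} = 1 + 0 = 1.
#{M_23 ≥ 24} = #{S_23 ≥ 24} + #{S_23 ≥ 25} = 0 + 0 = 0.
#{M_23 = 23} = 1 - 0 = 1.
P(M_23 = 23) = 1/8388608 = 1/8388608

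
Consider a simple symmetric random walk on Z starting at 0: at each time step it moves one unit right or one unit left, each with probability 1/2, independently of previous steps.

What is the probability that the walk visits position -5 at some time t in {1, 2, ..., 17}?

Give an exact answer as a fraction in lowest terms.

Count via complement. Let g(t,s) = #length-t paths at position s with S_1..S_t all ≠ -5.
g(t,s) = g(t-1,s-1) + g(t-1,s+1) for s ≠ -5; g(t,-5) = 0.
t=0: g(0,0)=1
t=1: g(1,-1)=1 g(1,1)=1
t=2: g(2,-2)=1 g(2,0)=2 g(2,2)=1
t=3: g(3,-3)=1 g(3,-1)=3 g(3,1)=3 g(3,3)=1
t=4: g(4,-4)=1 g(4,-2)=4 g(4,0)=6 g(4,2)=4 g(4,4)=1
t=5: g(5,-3)=5 g(5,-1)=10 g(5,1)=10 g(5,3)=5 g(5,5)=1
t=6: g(6,-4)=5 g(6,-2)=15 g(6,0)=20 g(6,2)=15 g(6,4)=6 g(6,6)=1
t=7: g(7,-3)=20 g(7,-1)=35 g(7,1)=35 g(7,3)=21 g(7,5)=7 g(7,7)=1
t=8: g(8,-4)=20 g(8,-2)=55 g(8,0)=70 g(8,2)=56 g(8,4)=28 g(8,6)=8 g(8,8)=1
t=9: g(9,-3)=75 g(9,-1)=125 g(9,1)=126 g(9,3)=84 g(9,5)=36 g(9,7)=9 g(9,9)=1
t=10: g(10,-4)=75 g(10,-2)=200 g(10,0)=251 g(10,2)=210 g(10,4)=120 g(10,6)=45 g(10,8)=10 g(10,10)=1
t=11: g(11,-3)=275 g(11,-1)=451 g(11,1)=461 g(11,3)=330 g(11,5)=165 g(11,7)=55 g(11,9)=11 g(11,11)=1
t=12: g(12,-4)=275 g(12,-2)=726 g(12,0)=912 g(12,2)=791 g(12,4)=495 g(12,6)=220 g(12,8)=66 g(12,10)=12 g(12,12)=1
t=13: g(13,-3)=1001 g(13,-1)=1638 g(13,1)=1703 g(13,3)=1286 g(13,5)=715 g(13,7)=286 g(13,9)=78 g(13,11)=13 g(13,13)=1
t=14: g(14,-4)=1001 g(14,-2)=2639 g(14,0)=3341 g(14,2)=2989 g(14,4)=2001 g(14,6)=1001 g(14,8)=364 g(14,10)=91 g(14,12)=14 g(14,14)=1
t=15: g(15,-3)=3640 g(15,-1)=5980 g(15,1)=6330 g(15,3)=4990 g(15,5)=3002 g(15,7)=1365 g(15,9)=455 g(15,11)=105 g(15,13)=15 g(15,15)=1
t=16: g(16,-4)=3640 g(16,-2)=9620 g(16,0)=12310 g(16,2)=11320 g(16,4)=7992 g(16,6)=4367 g(16,8)=1820 g(16,10)=560 g(16,12)=120 g(16,14)=16 g(16,16)=1
t=17: g(17,-3)=13260 g(17,-1)=21930 g(17,1)=23630 g(17,3)=19312 g(17,5)=12359 g(17,7)=6187 g(17,9)=2380 g(17,11)=680 g(17,13)=136 g(17,15)=17 g(17,17)=1
Paths never hitting -5: Σ_s g(17,s) = 99892
Paths hitting -5: 2^17 - 99892 = 31180
P = 31180/131072 = 7795/32768

Answer: 7795/32768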